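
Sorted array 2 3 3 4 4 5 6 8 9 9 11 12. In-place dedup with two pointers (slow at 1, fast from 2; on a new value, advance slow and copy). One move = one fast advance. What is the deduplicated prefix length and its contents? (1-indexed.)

length 9; prefix = [2, 3, 4, 5, 6, 8, 9, 11, 12]

(s=1,f=2) a[fast]=3≠a[slow]=2 write a[2]=3 → slow++,fast++
(s=2,f=3) a[fast]=3=a[slow] dup → fast++
(s=2,f=4) a[fast]=4≠a[slow]=3 write a[3]=4 → slow++,fast++
(s=3,f=5) a[fast]=4=a[slow] dup → fast++
(s=3,f=6) a[fast]=5≠a[slow]=4 write a[4]=5 → slow++,fast++
(s=4,f=7) a[fast]=6≠a[slow]=5 write a[5]=6 → slow++,fast++
(s=5,f=8) a[fast]=8≠a[slow]=6 write a[6]=8 → slow++,fast++
(s=6,f=9) a[fast]=9≠a[slow]=8 write a[7]=9 → slow++,fast++
(s=7,f=10) a[fast]=9=a[slow] dup → fast++
(s=7,f=11) a[fast]=11≠a[slow]=9 write a[8]=11 → slow++,fast++
(s=8,f=12) a[fast]=12≠a[slow]=11 write a[9]=12 → slow++,fast++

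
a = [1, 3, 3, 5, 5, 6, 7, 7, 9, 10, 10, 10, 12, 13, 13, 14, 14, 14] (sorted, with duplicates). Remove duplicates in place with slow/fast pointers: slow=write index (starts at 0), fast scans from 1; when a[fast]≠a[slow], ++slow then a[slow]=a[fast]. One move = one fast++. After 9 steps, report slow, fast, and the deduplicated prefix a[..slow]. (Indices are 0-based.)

slow=6, fast=10, prefix=[1, 3, 5, 6, 7, 9, 10]

(s=0,f=1) a[fast]=3≠a[slow]=1 write a[1]=3 → slow++,fast++
(s=1,f=2) a[fast]=3=a[slow] dup → fast++
(s=1,f=3) a[fast]=5≠a[slow]=3 write a[2]=5 → slow++,fast++
(s=2,f=4) a[fast]=5=a[slow] dup → fast++
(s=2,f=5) a[fast]=6≠a[slow]=5 write a[3]=6 → slow++,fast++
(s=3,f=6) a[fast]=7≠a[slow]=6 write a[4]=7 → slow++,fast++
(s=4,f=7) a[fast]=7=a[slow] dup → fast++
(s=4,f=8) a[fast]=9≠a[slow]=7 write a[5]=9 → slow++,fast++
(s=5,f=9) a[fast]=10≠a[slow]=9 write a[6]=10 → slow++,fast++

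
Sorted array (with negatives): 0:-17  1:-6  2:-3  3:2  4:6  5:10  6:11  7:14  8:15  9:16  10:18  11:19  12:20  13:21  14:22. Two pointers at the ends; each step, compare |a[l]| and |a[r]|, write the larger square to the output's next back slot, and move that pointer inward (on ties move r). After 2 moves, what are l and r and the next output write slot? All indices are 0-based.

l=0 r=14: |-17|<=|22| out[14]=484, r--
l=0 r=13: |-17|<=|21| out[13]=441, r--

l=0, r=12, next write slot=12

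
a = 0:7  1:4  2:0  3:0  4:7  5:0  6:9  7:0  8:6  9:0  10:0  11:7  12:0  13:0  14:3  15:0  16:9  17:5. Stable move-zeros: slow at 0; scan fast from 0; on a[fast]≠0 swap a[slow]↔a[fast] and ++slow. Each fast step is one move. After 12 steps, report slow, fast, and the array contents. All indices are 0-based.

slow=6, fast=12, a=[7, 4, 7, 9, 6, 7, 0, 0, 0, 0, 0, 0, 0, 0, 3, 0, 9, 5]

(s=0,f=0) a[fast]=7≠0 swap→a[0]=7 → slow++,fast++
(s=1,f=1) a[fast]=4≠0 swap→a[1]=4 → slow++,fast++
(s=2,f=2) a[fast]=0 → fast++
(s=2,f=3) a[fast]=0 → fast++
(s=2,f=4) a[fast]=7≠0 swap→a[2]=7 → slow++,fast++
(s=3,f=5) a[fast]=0 → fast++
(s=3,f=6) a[fast]=9≠0 swap→a[3]=9 → slow++,fast++
(s=4,f=7) a[fast]=0 → fast++
(s=4,f=8) a[fast]=6≠0 swap→a[4]=6 → slow++,fast++
(s=5,f=9) a[fast]=0 → fast++
(s=5,f=10) a[fast]=0 → fast++
(s=5,f=11) a[fast]=7≠0 swap→a[5]=7 → slow++,fast++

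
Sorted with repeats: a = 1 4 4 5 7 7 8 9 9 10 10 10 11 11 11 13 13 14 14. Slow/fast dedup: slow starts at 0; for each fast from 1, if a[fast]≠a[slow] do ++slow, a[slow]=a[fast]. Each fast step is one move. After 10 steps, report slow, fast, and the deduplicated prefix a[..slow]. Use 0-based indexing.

slow=6, fast=11, prefix=[1, 4, 5, 7, 8, 9, 10]

(s=0,f=1) a[fast]=4≠a[slow]=1 write a[1]=4 → slow++,fast++
(s=1,f=2) a[fast]=4=a[slow] dup → fast++
(s=1,f=3) a[fast]=5≠a[slow]=4 write a[2]=5 → slow++,fast++
(s=2,f=4) a[fast]=7≠a[slow]=5 write a[3]=7 → slow++,fast++
(s=3,f=5) a[fast]=7=a[slow] dup → fast++
(s=3,f=6) a[fast]=8≠a[slow]=7 write a[4]=8 → slow++,fast++
(s=4,f=7) a[fast]=9≠a[slow]=8 write a[5]=9 → slow++,fast++
(s=5,f=8) a[fast]=9=a[slow] dup → fast++
(s=5,f=9) a[fast]=10≠a[slow]=9 write a[6]=10 → slow++,fast++
(s=6,f=10) a[fast]=10=a[slow] dup → fast++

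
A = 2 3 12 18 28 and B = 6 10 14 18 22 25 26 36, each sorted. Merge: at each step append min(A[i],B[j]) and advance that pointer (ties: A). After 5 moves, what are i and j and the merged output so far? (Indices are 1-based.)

i=1 j=1: A[i]=2<=B[j]=6 take 2, i++
i=2 j=1: A[i]=3<=B[j]=6 take 3, i++
i=3 j=1: A[i]=12>B[j]=6 take 6, j++
i=3 j=2: A[i]=12>B[j]=10 take 10, j++
i=3 j=3: A[i]=12<=B[j]=14 take 12, i++

i=4, j=3, merged so far=[2, 3, 6, 10, 12]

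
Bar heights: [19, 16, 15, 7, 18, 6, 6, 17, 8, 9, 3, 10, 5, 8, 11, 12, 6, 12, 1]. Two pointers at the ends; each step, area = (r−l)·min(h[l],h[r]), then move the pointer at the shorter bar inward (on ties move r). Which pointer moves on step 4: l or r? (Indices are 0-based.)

l=0 r=18: min(19,1)*18=18 best=18 *, r--
l=0 r=17: min(19,12)*17=204 best=204 *, r--
l=0 r=16: min(19,6)*16=96 best=204, r--
l=0 r=15: min(19,12)*15=180 best=204, r--

r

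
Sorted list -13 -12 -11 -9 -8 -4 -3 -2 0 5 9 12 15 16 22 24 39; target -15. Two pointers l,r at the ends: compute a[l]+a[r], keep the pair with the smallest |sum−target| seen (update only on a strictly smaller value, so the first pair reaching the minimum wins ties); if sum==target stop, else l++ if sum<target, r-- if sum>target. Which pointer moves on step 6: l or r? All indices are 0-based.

[0,16] -13+39=26 d=41 * → r--
[0,15] -13+24=11 d=26 * → r--
[0,14] -13+22=9 d=24 * → r--
[0,13] -13+16=3 d=18 * → r--
[0,12] -13+15=2 d=17 * → r--
[0,11] -13+12=-1 d=14 * → r--

r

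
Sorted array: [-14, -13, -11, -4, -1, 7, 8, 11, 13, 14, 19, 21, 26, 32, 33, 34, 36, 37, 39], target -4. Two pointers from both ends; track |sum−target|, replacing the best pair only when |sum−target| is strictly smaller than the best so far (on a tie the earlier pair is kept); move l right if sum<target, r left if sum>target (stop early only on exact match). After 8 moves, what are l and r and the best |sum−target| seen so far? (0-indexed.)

l=0 r=18: -14+39=25 d=29 *, r--
l=0 r=17: -14+37=23 d=27 *, r--
l=0 r=16: -14+36=22 d=26 *, r--
l=0 r=15: -14+34=20 d=24 *, r--
l=0 r=14: -14+33=19 d=23 *, r--
l=0 r=13: -14+32=18 d=22 *, r--
l=0 r=12: -14+26=12 d=16 *, r--
l=0 r=11: -14+21=7 d=11 *, r--

l=0, r=10, best |Δ|=11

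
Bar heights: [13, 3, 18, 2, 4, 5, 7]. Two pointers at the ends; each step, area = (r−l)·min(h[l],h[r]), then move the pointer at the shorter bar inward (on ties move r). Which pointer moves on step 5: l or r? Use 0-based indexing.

[0,6] min(13,7)*6=42 best=42 * → r--
[0,5] min(13,5)*5=25 best=42 → r--
[0,4] min(13,4)*4=16 best=42 → r--
[0,3] min(13,2)*3=6 best=42 → r--
[0,2] min(13,18)*2=26 best=42 → l++

l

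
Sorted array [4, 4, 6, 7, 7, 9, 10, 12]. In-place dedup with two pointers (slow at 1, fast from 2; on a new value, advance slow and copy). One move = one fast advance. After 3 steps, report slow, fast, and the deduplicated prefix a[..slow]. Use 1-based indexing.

slow=3, fast=5, prefix=[4, 6, 7]

slow=1 fast=2: a[fast]=4=a[slow] dup, fast++
slow=1 fast=3: a[fast]=6≠a[slow]=4 write a[2]=6, slow++,fast++
slow=2 fast=4: a[fast]=7≠a[slow]=6 write a[3]=7, slow++,fast++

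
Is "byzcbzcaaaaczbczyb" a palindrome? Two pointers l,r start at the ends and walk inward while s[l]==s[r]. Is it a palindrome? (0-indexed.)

[0,17] 'b'=='b' → l++,r--
[1,16] 'y'=='y' → l++,r--
[2,15] 'z'=='z' → l++,r--
[3,14] 'c'=='c' → l++,r--
[4,13] 'b'=='b' → l++,r--
[5,12] 'z'=='z' → l++,r--
[6,11] 'c'=='c' → l++,r--
[7,10] 'a'=='a' → l++,r--
[8,9] 'a'=='a' → l++,r--

palindrome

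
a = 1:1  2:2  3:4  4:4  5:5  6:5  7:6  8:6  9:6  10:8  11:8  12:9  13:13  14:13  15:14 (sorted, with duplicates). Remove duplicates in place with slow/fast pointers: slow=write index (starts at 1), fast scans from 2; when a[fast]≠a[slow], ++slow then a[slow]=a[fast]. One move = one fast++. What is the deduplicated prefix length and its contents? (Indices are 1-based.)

slow=1 fast=2: a[fast]=2≠a[slow]=1 write a[2]=2, slow++,fast++
slow=2 fast=3: a[fast]=4≠a[slow]=2 write a[3]=4, slow++,fast++
slow=3 fast=4: a[fast]=4=a[slow] dup, fast++
slow=3 fast=5: a[fast]=5≠a[slow]=4 write a[4]=5, slow++,fast++
slow=4 fast=6: a[fast]=5=a[slow] dup, fast++
slow=4 fast=7: a[fast]=6≠a[slow]=5 write a[5]=6, slow++,fast++
slow=5 fast=8: a[fast]=6=a[slow] dup, fast++
slow=5 fast=9: a[fast]=6=a[slow] dup, fast++
slow=5 fast=10: a[fast]=8≠a[slow]=6 write a[6]=8, slow++,fast++
slow=6 fast=11: a[fast]=8=a[slow] dup, fast++
slow=6 fast=12: a[fast]=9≠a[slow]=8 write a[7]=9, slow++,fast++
slow=7 fast=13: a[fast]=13≠a[slow]=9 write a[8]=13, slow++,fast++
slow=8 fast=14: a[fast]=13=a[slow] dup, fast++
slow=8 fast=15: a[fast]=14≠a[slow]=13 write a[9]=14, slow++,fast++

length 9; prefix = [1, 2, 4, 5, 6, 8, 9, 13, 14]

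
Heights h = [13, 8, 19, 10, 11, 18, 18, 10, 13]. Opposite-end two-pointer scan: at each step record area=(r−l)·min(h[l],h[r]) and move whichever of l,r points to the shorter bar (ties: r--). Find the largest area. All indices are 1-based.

[1,9] min(13,13)*8=104 best=104 * → r--
[1,8] min(13,10)*7=70 best=104 → r--
[1,7] min(13,18)*6=78 best=104 → l++
[2,7] min(8,18)*5=40 best=104 → l++
[3,7] min(19,18)*4=72 best=104 → r--
[3,6] min(19,18)*3=54 best=104 → r--
[3,5] min(19,11)*2=22 best=104 → r--
[3,4] min(19,10)*1=10 best=104 → r--

max area = 104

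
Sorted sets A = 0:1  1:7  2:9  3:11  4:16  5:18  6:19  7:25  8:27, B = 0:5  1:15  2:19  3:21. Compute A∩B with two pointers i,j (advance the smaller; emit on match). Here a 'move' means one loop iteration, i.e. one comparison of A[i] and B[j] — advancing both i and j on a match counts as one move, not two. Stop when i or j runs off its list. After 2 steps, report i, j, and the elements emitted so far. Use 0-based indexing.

i=1, j=1, emitted=[]

[i=0,j=0] 1<5 → i++
[i=1,j=0] 7>5 → j++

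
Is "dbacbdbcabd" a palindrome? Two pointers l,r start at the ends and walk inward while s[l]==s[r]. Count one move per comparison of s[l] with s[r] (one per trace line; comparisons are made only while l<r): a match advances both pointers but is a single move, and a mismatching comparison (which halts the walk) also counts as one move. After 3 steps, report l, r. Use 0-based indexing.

l=0 r=10: 'd'=='d', l++,r--
l=1 r=9: 'b'=='b', l++,r--
l=2 r=8: 'a'=='a', l++,r--

l=3, r=7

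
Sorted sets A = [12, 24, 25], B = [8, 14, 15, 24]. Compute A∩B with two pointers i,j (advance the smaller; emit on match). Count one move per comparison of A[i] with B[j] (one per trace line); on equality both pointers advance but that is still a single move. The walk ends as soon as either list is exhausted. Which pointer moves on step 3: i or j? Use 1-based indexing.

j

[i=1,j=1] 12>8 → j++
[i=1,j=2] 12<14 → i++
[i=2,j=2] 24>14 → j++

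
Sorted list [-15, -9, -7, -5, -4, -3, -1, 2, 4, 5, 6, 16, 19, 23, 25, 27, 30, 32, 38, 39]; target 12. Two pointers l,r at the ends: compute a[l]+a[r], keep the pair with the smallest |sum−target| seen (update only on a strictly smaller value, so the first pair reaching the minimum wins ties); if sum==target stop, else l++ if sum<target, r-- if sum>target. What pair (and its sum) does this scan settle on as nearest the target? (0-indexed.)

l=0 r=19: -15+39=24 d=12 *, r--
l=0 r=18: -15+38=23 d=11 *, r--
l=0 r=17: -15+32=17 d=5 *, r--
l=0 r=16: -15+30=15 d=3 *, r--
l=0 r=15: -15+27=12 d=0 *, stop

pair (-15, 27) with sum 12 (|Δ|=0)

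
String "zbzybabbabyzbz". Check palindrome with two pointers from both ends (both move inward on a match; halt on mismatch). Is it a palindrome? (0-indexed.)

l=0 r=13: 'z'=='z', l++,r--
l=1 r=12: 'b'=='b', l++,r--
l=2 r=11: 'z'=='z', l++,r--
l=3 r=10: 'y'=='y', l++,r--
l=4 r=9: 'b'=='b', l++,r--
l=5 r=8: 'a'=='a', l++,r--
l=6 r=7: 'b'=='b', l++,r--

palindrome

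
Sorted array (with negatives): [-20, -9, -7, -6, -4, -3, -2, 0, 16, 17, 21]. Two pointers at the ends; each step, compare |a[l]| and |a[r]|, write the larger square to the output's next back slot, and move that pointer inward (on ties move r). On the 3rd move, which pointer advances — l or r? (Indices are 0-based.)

r

l=0 r=10: |-20|<=|21| out[10]=441, r--
l=0 r=9: |-20|>|17| out[9]=400, l++
l=1 r=9: |-9|<=|17| out[8]=289, r--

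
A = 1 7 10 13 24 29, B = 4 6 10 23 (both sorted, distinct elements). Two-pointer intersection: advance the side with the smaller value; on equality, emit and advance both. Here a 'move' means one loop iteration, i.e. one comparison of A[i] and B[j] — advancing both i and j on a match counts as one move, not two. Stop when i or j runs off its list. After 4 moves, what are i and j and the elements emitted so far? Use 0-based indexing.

i=0 j=0: 1<4, i++
i=1 j=0: 7>4, j++
i=1 j=1: 7>6, j++
i=1 j=2: 7<10, i++

i=2, j=2, emitted=[]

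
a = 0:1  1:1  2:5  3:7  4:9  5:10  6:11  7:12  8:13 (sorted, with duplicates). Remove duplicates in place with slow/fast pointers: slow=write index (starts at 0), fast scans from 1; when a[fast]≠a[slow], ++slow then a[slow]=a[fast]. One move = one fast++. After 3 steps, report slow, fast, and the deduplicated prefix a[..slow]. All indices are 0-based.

slow=2, fast=4, prefix=[1, 5, 7]

(s=0,f=1) a[fast]=1=a[slow] dup → fast++
(s=0,f=2) a[fast]=5≠a[slow]=1 write a[1]=5 → slow++,fast++
(s=1,f=3) a[fast]=7≠a[slow]=5 write a[2]=7 → slow++,fast++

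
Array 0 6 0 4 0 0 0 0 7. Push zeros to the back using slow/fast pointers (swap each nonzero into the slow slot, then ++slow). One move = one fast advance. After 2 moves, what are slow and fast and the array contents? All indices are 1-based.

slow=2, fast=3, a=[6, 0, 0, 4, 0, 0, 0, 0, 7]

(s=1,f=1) a[fast]=0 → fast++
(s=1,f=2) a[fast]=6≠0 swap→a[1]=6 → slow++,fast++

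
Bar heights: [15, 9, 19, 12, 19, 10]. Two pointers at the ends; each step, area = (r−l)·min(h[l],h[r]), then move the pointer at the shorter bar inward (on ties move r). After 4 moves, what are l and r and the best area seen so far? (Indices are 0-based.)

l=0 r=5: min(15,10)*5=50 best=50 *, r--
l=0 r=4: min(15,19)*4=60 best=60 *, l++
l=1 r=4: min(9,19)*3=27 best=60, l++
l=2 r=4: min(19,19)*2=38 best=60, r--

l=2, r=3, best area=60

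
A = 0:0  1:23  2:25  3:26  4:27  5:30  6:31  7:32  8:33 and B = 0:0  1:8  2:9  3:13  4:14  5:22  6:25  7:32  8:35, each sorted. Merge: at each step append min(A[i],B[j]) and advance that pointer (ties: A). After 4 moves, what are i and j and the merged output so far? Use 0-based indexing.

i=1, j=3, merged so far=[0, 0, 8, 9]

i=0 j=0: A[i]=0<=B[j]=0 take 0, i++
i=1 j=0: A[i]=23>B[j]=0 take 0, j++
i=1 j=1: A[i]=23>B[j]=8 take 8, j++
i=1 j=2: A[i]=23>B[j]=9 take 9, j++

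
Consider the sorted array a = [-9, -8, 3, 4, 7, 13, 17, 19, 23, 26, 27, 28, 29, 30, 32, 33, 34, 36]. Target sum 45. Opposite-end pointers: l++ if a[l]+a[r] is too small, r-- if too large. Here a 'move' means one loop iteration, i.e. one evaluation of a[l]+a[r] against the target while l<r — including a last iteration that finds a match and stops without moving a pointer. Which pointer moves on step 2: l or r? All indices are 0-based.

l

[0,17] -9+36=27 <45 → l++
[1,17] -8+36=28 <45 → l++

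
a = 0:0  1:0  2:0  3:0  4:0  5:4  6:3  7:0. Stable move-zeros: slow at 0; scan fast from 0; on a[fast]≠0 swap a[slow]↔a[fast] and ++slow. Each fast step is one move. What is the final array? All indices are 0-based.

[4, 3, 0, 0, 0, 0, 0, 0]

slow=0 fast=0: a[fast]=0, fast++
slow=0 fast=1: a[fast]=0, fast++
slow=0 fast=2: a[fast]=0, fast++
slow=0 fast=3: a[fast]=0, fast++
slow=0 fast=4: a[fast]=0, fast++
slow=0 fast=5: a[fast]=4≠0 swap→a[0]=4, slow++,fast++
slow=1 fast=6: a[fast]=3≠0 swap→a[1]=3, slow++,fast++
slow=2 fast=7: a[fast]=0, fast++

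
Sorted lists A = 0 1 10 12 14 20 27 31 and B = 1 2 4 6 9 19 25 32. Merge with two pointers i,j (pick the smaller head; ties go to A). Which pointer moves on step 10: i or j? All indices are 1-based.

i=1 j=1: A[i]=0<=B[j]=1 take 0, i++
i=2 j=1: A[i]=1<=B[j]=1 take 1, i++
i=3 j=1: A[i]=10>B[j]=1 take 1, j++
i=3 j=2: A[i]=10>B[j]=2 take 2, j++
i=3 j=3: A[i]=10>B[j]=4 take 4, j++
i=3 j=4: A[i]=10>B[j]=6 take 6, j++
i=3 j=5: A[i]=10>B[j]=9 take 9, j++
i=3 j=6: A[i]=10<=B[j]=19 take 10, i++
i=4 j=6: A[i]=12<=B[j]=19 take 12, i++
i=5 j=6: A[i]=14<=B[j]=19 take 14, i++

i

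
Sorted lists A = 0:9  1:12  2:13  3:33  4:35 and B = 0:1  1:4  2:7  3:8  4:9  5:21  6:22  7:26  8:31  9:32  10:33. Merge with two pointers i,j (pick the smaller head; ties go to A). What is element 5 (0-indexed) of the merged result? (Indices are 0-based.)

merged[5] = 9

[i=0,j=0] A[i]=9>B[j]=1 take 1 → j++
[i=0,j=1] A[i]=9>B[j]=4 take 4 → j++
[i=0,j=2] A[i]=9>B[j]=7 take 7 → j++
[i=0,j=3] A[i]=9>B[j]=8 take 8 → j++
[i=0,j=4] A[i]=9<=B[j]=9 take 9 → i++
[i=1,j=4] A[i]=12>B[j]=9 take 9 → j++
[i=1,j=5] A[i]=12<=B[j]=21 take 12 → i++
[i=2,j=5] A[i]=13<=B[j]=21 take 13 → i++
[i=3,j=5] A[i]=33>B[j]=21 take 21 → j++
[i=3,j=6] A[i]=33>B[j]=22 take 22 → j++
[i=3,j=7] A[i]=33>B[j]=26 take 26 → j++
[i=3,j=8] A[i]=33>B[j]=31 take 31 → j++
[i=3,j=9] A[i]=33>B[j]=32 take 32 → j++
[i=3,j=10] A[i]=33<=B[j]=33 take 33 → i++
[i=4,j=10] A[i]=35>B[j]=33 take 33 → j++
[i=4,j=11] B done, take A[i]=35 → i++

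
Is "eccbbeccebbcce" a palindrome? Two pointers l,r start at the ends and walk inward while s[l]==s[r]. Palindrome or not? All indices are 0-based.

l=0 r=13: 'e'=='e', l++,r--
l=1 r=12: 'c'=='c', l++,r--
l=2 r=11: 'c'=='c', l++,r--
l=3 r=10: 'b'=='b', l++,r--
l=4 r=9: 'b'=='b', l++,r--
l=5 r=8: 'e'=='e', l++,r--
l=6 r=7: 'c'=='c', l++,r--

palindrome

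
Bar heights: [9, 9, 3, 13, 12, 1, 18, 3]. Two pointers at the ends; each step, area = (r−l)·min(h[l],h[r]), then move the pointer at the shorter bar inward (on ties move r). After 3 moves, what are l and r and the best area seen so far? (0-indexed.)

l=2, r=6, best area=54

[0,7] min(9,3)*7=21 best=21 * → r--
[0,6] min(9,18)*6=54 best=54 * → l++
[1,6] min(9,18)*5=45 best=54 → l++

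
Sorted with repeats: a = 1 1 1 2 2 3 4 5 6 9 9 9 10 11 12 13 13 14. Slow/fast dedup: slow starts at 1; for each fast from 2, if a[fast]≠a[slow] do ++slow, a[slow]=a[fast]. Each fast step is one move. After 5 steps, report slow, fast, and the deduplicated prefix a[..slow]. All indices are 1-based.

slow=1 fast=2: a[fast]=1=a[slow] dup, fast++
slow=1 fast=3: a[fast]=1=a[slow] dup, fast++
slow=1 fast=4: a[fast]=2≠a[slow]=1 write a[2]=2, slow++,fast++
slow=2 fast=5: a[fast]=2=a[slow] dup, fast++
slow=2 fast=6: a[fast]=3≠a[slow]=2 write a[3]=3, slow++,fast++

slow=3, fast=7, prefix=[1, 2, 3]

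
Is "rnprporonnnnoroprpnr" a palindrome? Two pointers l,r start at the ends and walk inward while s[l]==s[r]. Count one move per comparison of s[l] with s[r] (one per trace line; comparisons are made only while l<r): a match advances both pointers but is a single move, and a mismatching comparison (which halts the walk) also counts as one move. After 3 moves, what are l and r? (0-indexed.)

l=0 r=19: 'r'=='r', l++,r--
l=1 r=18: 'n'=='n', l++,r--
l=2 r=17: 'p'=='p', l++,r--

l=3, r=16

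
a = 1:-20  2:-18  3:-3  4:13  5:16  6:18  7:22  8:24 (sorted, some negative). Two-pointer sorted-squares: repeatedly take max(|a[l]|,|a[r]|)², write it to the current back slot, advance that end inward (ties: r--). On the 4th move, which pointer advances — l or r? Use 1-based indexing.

[1,8] |-20|<=|24| out[8]=576 → r--
[1,7] |-20|<=|22| out[7]=484 → r--
[1,6] |-20|>|18| out[6]=400 → l++
[2,6] |-18|<=|18| out[5]=324 → r--

r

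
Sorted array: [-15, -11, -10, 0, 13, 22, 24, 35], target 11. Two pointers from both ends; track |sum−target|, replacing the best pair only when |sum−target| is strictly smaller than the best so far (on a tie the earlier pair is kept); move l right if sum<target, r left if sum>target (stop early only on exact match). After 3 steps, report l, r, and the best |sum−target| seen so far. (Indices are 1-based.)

l=2, r=6, best |Δ|=2

[1,8] -15+35=20 d=9 * → r--
[1,7] -15+24=9 d=2 * → l++
[2,7] -11+24=13 d=2 → r--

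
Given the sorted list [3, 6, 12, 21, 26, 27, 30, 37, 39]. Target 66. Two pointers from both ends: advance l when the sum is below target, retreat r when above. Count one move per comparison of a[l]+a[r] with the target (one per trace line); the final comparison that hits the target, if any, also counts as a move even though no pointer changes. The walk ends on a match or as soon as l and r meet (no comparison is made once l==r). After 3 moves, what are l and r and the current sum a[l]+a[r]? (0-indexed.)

l=3, r=8, sum=60

l=0 r=8: 3+39=42 <66, l++
l=1 r=8: 6+39=45 <66, l++
l=2 r=8: 12+39=51 <66, l++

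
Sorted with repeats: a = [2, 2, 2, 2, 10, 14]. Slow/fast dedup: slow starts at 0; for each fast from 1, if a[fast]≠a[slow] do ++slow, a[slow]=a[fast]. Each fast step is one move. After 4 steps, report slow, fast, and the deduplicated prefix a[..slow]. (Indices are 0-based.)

slow=1, fast=5, prefix=[2, 10]

slow=0 fast=1: a[fast]=2=a[slow] dup, fast++
slow=0 fast=2: a[fast]=2=a[slow] dup, fast++
slow=0 fast=3: a[fast]=2=a[slow] dup, fast++
slow=0 fast=4: a[fast]=10≠a[slow]=2 write a[1]=10, slow++,fast++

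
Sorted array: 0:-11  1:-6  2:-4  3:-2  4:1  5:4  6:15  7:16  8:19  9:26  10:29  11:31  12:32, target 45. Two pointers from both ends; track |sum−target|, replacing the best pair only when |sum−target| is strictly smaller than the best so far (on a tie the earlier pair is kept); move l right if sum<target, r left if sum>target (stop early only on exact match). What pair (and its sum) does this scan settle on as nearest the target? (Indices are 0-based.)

l=0 r=12: -11+32=21 d=24 *, l++
l=1 r=12: -6+32=26 d=19 *, l++
l=2 r=12: -4+32=28 d=17 *, l++
l=3 r=12: -2+32=30 d=15 *, l++
l=4 r=12: 1+32=33 d=12 *, l++
l=5 r=12: 4+32=36 d=9 *, l++
l=6 r=12: 15+32=47 d=2 *, r--
l=6 r=11: 15+31=46 d=1 *, r--
l=6 r=10: 15+29=44 d=1, l++
l=7 r=10: 16+29=45 d=0 *, stop

pair (16, 29) with sum 45 (|Δ|=0)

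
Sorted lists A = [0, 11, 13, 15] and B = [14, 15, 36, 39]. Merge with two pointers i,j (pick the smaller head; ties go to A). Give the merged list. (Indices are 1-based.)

i=1 j=1: A[i]=0<=B[j]=14 take 0, i++
i=2 j=1: A[i]=11<=B[j]=14 take 11, i++
i=3 j=1: A[i]=13<=B[j]=14 take 13, i++
i=4 j=1: A[i]=15>B[j]=14 take 14, j++
i=4 j=2: A[i]=15<=B[j]=15 take 15, i++
i=5 j=2: A done, take B[j]=15, j++
i=5 j=3: A done, take B[j]=36, j++
i=5 j=4: A done, take B[j]=39, j++

[0, 11, 13, 14, 15, 15, 36, 39]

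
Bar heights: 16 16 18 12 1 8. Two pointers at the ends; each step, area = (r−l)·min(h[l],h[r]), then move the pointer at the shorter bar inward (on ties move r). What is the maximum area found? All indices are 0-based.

max area = 40

l=0 r=5: min(16,8)*5=40 best=40 *, r--
l=0 r=4: min(16,1)*4=4 best=40, r--
l=0 r=3: min(16,12)*3=36 best=40, r--
l=0 r=2: min(16,18)*2=32 best=40, l++
l=1 r=2: min(16,18)*1=16 best=40, l++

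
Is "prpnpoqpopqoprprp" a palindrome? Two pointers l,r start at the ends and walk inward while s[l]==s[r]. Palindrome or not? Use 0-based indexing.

[0,16] 'p'=='p' → l++,r--
[1,15] 'r'=='r' → l++,r--
[2,14] 'p'=='p' → l++,r--
[3,13] 'n'!='r' → stop

not a palindrome (mismatch at 3,13)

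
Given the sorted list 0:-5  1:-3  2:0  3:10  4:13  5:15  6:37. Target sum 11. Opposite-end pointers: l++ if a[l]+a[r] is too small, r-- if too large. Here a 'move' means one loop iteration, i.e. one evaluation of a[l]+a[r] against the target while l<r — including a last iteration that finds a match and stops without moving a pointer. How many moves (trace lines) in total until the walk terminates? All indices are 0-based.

6 moves

l=0 r=6: -5+37=32 >11, r--
l=0 r=5: -5+15=10 <11, l++
l=1 r=5: -3+15=12 >11, r--
l=1 r=4: -3+13=10 <11, l++
l=2 r=4: 0+13=13 >11, r--
l=2 r=3: 0+10=10 <11, l++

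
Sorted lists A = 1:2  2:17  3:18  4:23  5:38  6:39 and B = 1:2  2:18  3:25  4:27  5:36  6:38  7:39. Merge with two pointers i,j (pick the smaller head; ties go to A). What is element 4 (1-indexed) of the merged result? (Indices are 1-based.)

i=1 j=1: A[i]=2<=B[j]=2 take 2, i++
i=2 j=1: A[i]=17>B[j]=2 take 2, j++
i=2 j=2: A[i]=17<=B[j]=18 take 17, i++
i=3 j=2: A[i]=18<=B[j]=18 take 18, i++
i=4 j=2: A[i]=23>B[j]=18 take 18, j++
i=4 j=3: A[i]=23<=B[j]=25 take 23, i++
i=5 j=3: A[i]=38>B[j]=25 take 25, j++
i=5 j=4: A[i]=38>B[j]=27 take 27, j++
i=5 j=5: A[i]=38>B[j]=36 take 36, j++
i=5 j=6: A[i]=38<=B[j]=38 take 38, i++
i=6 j=6: A[i]=39>B[j]=38 take 38, j++
i=6 j=7: A[i]=39<=B[j]=39 take 39, i++
i=7 j=7: A done, take B[j]=39, j++

merged[4] = 18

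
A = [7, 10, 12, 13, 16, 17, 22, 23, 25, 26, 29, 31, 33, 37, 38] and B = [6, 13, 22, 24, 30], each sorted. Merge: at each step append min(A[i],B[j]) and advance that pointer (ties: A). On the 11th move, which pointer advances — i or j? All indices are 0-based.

[i=0,j=0] A[i]=7>B[j]=6 take 6 → j++
[i=0,j=1] A[i]=7<=B[j]=13 take 7 → i++
[i=1,j=1] A[i]=10<=B[j]=13 take 10 → i++
[i=2,j=1] A[i]=12<=B[j]=13 take 12 → i++
[i=3,j=1] A[i]=13<=B[j]=13 take 13 → i++
[i=4,j=1] A[i]=16>B[j]=13 take 13 → j++
[i=4,j=2] A[i]=16<=B[j]=22 take 16 → i++
[i=5,j=2] A[i]=17<=B[j]=22 take 17 → i++
[i=6,j=2] A[i]=22<=B[j]=22 take 22 → i++
[i=7,j=2] A[i]=23>B[j]=22 take 22 → j++
[i=7,j=3] A[i]=23<=B[j]=24 take 23 → i++

i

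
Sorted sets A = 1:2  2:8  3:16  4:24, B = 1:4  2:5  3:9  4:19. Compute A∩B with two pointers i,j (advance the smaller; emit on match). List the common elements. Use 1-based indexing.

i=1 j=1: 2<4, i++
i=2 j=1: 8>4, j++
i=2 j=2: 8>5, j++
i=2 j=3: 8<9, i++
i=3 j=3: 16>9, j++
i=3 j=4: 16<19, i++
i=4 j=4: 24>19, j++

intersection = []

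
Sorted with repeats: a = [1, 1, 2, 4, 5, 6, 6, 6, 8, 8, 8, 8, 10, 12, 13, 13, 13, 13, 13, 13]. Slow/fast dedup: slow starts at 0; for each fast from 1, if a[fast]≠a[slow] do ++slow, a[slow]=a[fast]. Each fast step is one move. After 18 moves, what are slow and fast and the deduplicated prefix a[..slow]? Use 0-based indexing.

slow=0 fast=1: a[fast]=1=a[slow] dup, fast++
slow=0 fast=2: a[fast]=2≠a[slow]=1 write a[1]=2, slow++,fast++
slow=1 fast=3: a[fast]=4≠a[slow]=2 write a[2]=4, slow++,fast++
slow=2 fast=4: a[fast]=5≠a[slow]=4 write a[3]=5, slow++,fast++
slow=3 fast=5: a[fast]=6≠a[slow]=5 write a[4]=6, slow++,fast++
slow=4 fast=6: a[fast]=6=a[slow] dup, fast++
slow=4 fast=7: a[fast]=6=a[slow] dup, fast++
slow=4 fast=8: a[fast]=8≠a[slow]=6 write a[5]=8, slow++,fast++
slow=5 fast=9: a[fast]=8=a[slow] dup, fast++
slow=5 fast=10: a[fast]=8=a[slow] dup, fast++
slow=5 fast=11: a[fast]=8=a[slow] dup, fast++
slow=5 fast=12: a[fast]=10≠a[slow]=8 write a[6]=10, slow++,fast++
slow=6 fast=13: a[fast]=12≠a[slow]=10 write a[7]=12, slow++,fast++
slow=7 fast=14: a[fast]=13≠a[slow]=12 write a[8]=13, slow++,fast++
slow=8 fast=15: a[fast]=13=a[slow] dup, fast++
slow=8 fast=16: a[fast]=13=a[slow] dup, fast++
slow=8 fast=17: a[fast]=13=a[slow] dup, fast++
slow=8 fast=18: a[fast]=13=a[slow] dup, fast++

slow=8, fast=19, prefix=[1, 2, 4, 5, 6, 8, 10, 12, 13]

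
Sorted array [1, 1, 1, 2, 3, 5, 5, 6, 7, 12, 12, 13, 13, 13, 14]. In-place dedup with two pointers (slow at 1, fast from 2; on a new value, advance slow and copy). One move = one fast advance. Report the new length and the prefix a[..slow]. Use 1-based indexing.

length 9; prefix = [1, 2, 3, 5, 6, 7, 12, 13, 14]

(s=1,f=2) a[fast]=1=a[slow] dup → fast++
(s=1,f=3) a[fast]=1=a[slow] dup → fast++
(s=1,f=4) a[fast]=2≠a[slow]=1 write a[2]=2 → slow++,fast++
(s=2,f=5) a[fast]=3≠a[slow]=2 write a[3]=3 → slow++,fast++
(s=3,f=6) a[fast]=5≠a[slow]=3 write a[4]=5 → slow++,fast++
(s=4,f=7) a[fast]=5=a[slow] dup → fast++
(s=4,f=8) a[fast]=6≠a[slow]=5 write a[5]=6 → slow++,fast++
(s=5,f=9) a[fast]=7≠a[slow]=6 write a[6]=7 → slow++,fast++
(s=6,f=10) a[fast]=12≠a[slow]=7 write a[7]=12 → slow++,fast++
(s=7,f=11) a[fast]=12=a[slow] dup → fast++
(s=7,f=12) a[fast]=13≠a[slow]=12 write a[8]=13 → slow++,fast++
(s=8,f=13) a[fast]=13=a[slow] dup → fast++
(s=8,f=14) a[fast]=13=a[slow] dup → fast++
(s=8,f=15) a[fast]=14≠a[slow]=13 write a[9]=14 → slow++,fast++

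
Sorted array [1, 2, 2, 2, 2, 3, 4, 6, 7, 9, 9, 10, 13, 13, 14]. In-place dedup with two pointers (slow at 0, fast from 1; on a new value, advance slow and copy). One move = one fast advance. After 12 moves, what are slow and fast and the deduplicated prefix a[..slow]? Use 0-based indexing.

slow=8, fast=13, prefix=[1, 2, 3, 4, 6, 7, 9, 10, 13]

slow=0 fast=1: a[fast]=2≠a[slow]=1 write a[1]=2, slow++,fast++
slow=1 fast=2: a[fast]=2=a[slow] dup, fast++
slow=1 fast=3: a[fast]=2=a[slow] dup, fast++
slow=1 fast=4: a[fast]=2=a[slow] dup, fast++
slow=1 fast=5: a[fast]=3≠a[slow]=2 write a[2]=3, slow++,fast++
slow=2 fast=6: a[fast]=4≠a[slow]=3 write a[3]=4, slow++,fast++
slow=3 fast=7: a[fast]=6≠a[slow]=4 write a[4]=6, slow++,fast++
slow=4 fast=8: a[fast]=7≠a[slow]=6 write a[5]=7, slow++,fast++
slow=5 fast=9: a[fast]=9≠a[slow]=7 write a[6]=9, slow++,fast++
slow=6 fast=10: a[fast]=9=a[slow] dup, fast++
slow=6 fast=11: a[fast]=10≠a[slow]=9 write a[7]=10, slow++,fast++
slow=7 fast=12: a[fast]=13≠a[slow]=10 write a[8]=13, slow++,fast++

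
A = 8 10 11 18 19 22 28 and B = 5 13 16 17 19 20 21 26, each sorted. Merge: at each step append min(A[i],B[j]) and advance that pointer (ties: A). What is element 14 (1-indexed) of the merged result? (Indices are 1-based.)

merged[14] = 26

i=1 j=1: A[i]=8>B[j]=5 take 5, j++
i=1 j=2: A[i]=8<=B[j]=13 take 8, i++
i=2 j=2: A[i]=10<=B[j]=13 take 10, i++
i=3 j=2: A[i]=11<=B[j]=13 take 11, i++
i=4 j=2: A[i]=18>B[j]=13 take 13, j++
i=4 j=3: A[i]=18>B[j]=16 take 16, j++
i=4 j=4: A[i]=18>B[j]=17 take 17, j++
i=4 j=5: A[i]=18<=B[j]=19 take 18, i++
i=5 j=5: A[i]=19<=B[j]=19 take 19, i++
i=6 j=5: A[i]=22>B[j]=19 take 19, j++
i=6 j=6: A[i]=22>B[j]=20 take 20, j++
i=6 j=7: A[i]=22>B[j]=21 take 21, j++
i=6 j=8: A[i]=22<=B[j]=26 take 22, i++
i=7 j=8: A[i]=28>B[j]=26 take 26, j++
i=7 j=9: B done, take A[i]=28, i++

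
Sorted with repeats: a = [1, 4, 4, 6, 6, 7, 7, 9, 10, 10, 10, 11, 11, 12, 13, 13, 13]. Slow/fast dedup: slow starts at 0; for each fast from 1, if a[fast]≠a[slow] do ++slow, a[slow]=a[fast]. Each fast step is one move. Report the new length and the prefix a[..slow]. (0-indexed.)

(s=0,f=1) a[fast]=4≠a[slow]=1 write a[1]=4 → slow++,fast++
(s=1,f=2) a[fast]=4=a[slow] dup → fast++
(s=1,f=3) a[fast]=6≠a[slow]=4 write a[2]=6 → slow++,fast++
(s=2,f=4) a[fast]=6=a[slow] dup → fast++
(s=2,f=5) a[fast]=7≠a[slow]=6 write a[3]=7 → slow++,fast++
(s=3,f=6) a[fast]=7=a[slow] dup → fast++
(s=3,f=7) a[fast]=9≠a[slow]=7 write a[4]=9 → slow++,fast++
(s=4,f=8) a[fast]=10≠a[slow]=9 write a[5]=10 → slow++,fast++
(s=5,f=9) a[fast]=10=a[slow] dup → fast++
(s=5,f=10) a[fast]=10=a[slow] dup → fast++
(s=5,f=11) a[fast]=11≠a[slow]=10 write a[6]=11 → slow++,fast++
(s=6,f=12) a[fast]=11=a[slow] dup → fast++
(s=6,f=13) a[fast]=12≠a[slow]=11 write a[7]=12 → slow++,fast++
(s=7,f=14) a[fast]=13≠a[slow]=12 write a[8]=13 → slow++,fast++
(s=8,f=15) a[fast]=13=a[slow] dup → fast++
(s=8,f=16) a[fast]=13=a[slow] dup → fast++

length 9; prefix = [1, 4, 6, 7, 9, 10, 11, 12, 13]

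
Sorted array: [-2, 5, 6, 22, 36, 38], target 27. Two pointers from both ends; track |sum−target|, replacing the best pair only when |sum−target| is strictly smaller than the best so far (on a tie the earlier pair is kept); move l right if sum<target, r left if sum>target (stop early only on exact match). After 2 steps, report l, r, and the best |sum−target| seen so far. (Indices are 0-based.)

l=0, r=3, best |Δ|=7

[0,5] -2+38=36 d=9 * → r--
[0,4] -2+36=34 d=7 * → r--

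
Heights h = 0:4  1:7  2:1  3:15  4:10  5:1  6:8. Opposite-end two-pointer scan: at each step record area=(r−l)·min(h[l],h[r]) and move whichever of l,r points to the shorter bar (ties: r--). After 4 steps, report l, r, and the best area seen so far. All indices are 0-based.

l=3, r=5, best area=35

[0,6] min(4,8)*6=24 best=24 * → l++
[1,6] min(7,8)*5=35 best=35 * → l++
[2,6] min(1,8)*4=4 best=35 → l++
[3,6] min(15,8)*3=24 best=35 → r--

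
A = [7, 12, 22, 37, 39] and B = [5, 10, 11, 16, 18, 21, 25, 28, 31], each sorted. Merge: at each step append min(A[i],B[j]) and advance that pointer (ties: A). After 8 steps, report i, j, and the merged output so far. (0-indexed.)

i=2, j=6, merged so far=[5, 7, 10, 11, 12, 16, 18, 21]

i=0 j=0: A[i]=7>B[j]=5 take 5, j++
i=0 j=1: A[i]=7<=B[j]=10 take 7, i++
i=1 j=1: A[i]=12>B[j]=10 take 10, j++
i=1 j=2: A[i]=12>B[j]=11 take 11, j++
i=1 j=3: A[i]=12<=B[j]=16 take 12, i++
i=2 j=3: A[i]=22>B[j]=16 take 16, j++
i=2 j=4: A[i]=22>B[j]=18 take 18, j++
i=2 j=5: A[i]=22>B[j]=21 take 21, j++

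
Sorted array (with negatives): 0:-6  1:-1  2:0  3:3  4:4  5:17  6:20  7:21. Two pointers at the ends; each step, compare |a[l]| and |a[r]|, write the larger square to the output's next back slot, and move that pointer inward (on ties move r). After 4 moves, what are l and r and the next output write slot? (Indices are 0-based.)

[0,7] |-6|<=|21| out[7]=441 → r--
[0,6] |-6|<=|20| out[6]=400 → r--
[0,5] |-6|<=|17| out[5]=289 → r--
[0,4] |-6|>|4| out[4]=36 → l++

l=1, r=4, next write slot=3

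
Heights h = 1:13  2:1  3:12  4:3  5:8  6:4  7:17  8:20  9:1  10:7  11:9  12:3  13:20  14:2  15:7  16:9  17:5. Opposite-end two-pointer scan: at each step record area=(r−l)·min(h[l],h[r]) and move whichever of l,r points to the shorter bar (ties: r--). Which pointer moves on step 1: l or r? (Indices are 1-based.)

[1,17] min(13,5)*16=80 best=80 * → r--

r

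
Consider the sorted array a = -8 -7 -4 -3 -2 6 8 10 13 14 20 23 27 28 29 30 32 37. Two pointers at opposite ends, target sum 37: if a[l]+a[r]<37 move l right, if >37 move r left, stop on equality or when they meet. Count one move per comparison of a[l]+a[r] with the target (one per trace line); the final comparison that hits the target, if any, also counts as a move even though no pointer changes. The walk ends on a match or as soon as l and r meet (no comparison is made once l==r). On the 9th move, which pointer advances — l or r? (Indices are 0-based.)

l=0 r=17: -8+37=29 <37, l++
l=1 r=17: -7+37=30 <37, l++
l=2 r=17: -4+37=33 <37, l++
l=3 r=17: -3+37=34 <37, l++
l=4 r=17: -2+37=35 <37, l++
l=5 r=17: 6+37=43 >37, r--
l=5 r=16: 6+32=38 >37, r--
l=5 r=15: 6+30=36 <37, l++
l=6 r=15: 8+30=38 >37, r--

r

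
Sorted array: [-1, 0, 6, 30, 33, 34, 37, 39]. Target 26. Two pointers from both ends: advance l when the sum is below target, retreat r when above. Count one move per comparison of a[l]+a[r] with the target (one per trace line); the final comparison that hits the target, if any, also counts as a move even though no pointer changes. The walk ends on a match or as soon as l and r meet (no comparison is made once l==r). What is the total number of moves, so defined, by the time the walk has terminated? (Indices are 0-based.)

7 moves

[0,7] -1+39=38 >26 → r--
[0,6] -1+37=36 >26 → r--
[0,5] -1+34=33 >26 → r--
[0,4] -1+33=32 >26 → r--
[0,3] -1+30=29 >26 → r--
[0,2] -1+6=5 <26 → l++
[1,2] 0+6=6 <26 → l++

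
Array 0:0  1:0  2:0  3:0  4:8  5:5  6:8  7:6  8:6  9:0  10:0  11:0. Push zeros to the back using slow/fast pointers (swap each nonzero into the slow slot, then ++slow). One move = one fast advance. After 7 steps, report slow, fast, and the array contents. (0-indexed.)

slow=3, fast=7, a=[8, 5, 8, 0, 0, 0, 0, 6, 6, 0, 0, 0]

(s=0,f=0) a[fast]=0 → fast++
(s=0,f=1) a[fast]=0 → fast++
(s=0,f=2) a[fast]=0 → fast++
(s=0,f=3) a[fast]=0 → fast++
(s=0,f=4) a[fast]=8≠0 swap→a[0]=8 → slow++,fast++
(s=1,f=5) a[fast]=5≠0 swap→a[1]=5 → slow++,fast++
(s=2,f=6) a[fast]=8≠0 swap→a[2]=8 → slow++,fast++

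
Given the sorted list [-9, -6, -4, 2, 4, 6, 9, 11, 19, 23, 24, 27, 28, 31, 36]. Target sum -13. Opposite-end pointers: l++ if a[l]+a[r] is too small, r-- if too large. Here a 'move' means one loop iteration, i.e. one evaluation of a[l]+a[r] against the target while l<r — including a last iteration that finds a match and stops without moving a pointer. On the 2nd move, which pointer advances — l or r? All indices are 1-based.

l=1 r=15: -9+36=27 >-13, r--
l=1 r=14: -9+31=22 >-13, r--

r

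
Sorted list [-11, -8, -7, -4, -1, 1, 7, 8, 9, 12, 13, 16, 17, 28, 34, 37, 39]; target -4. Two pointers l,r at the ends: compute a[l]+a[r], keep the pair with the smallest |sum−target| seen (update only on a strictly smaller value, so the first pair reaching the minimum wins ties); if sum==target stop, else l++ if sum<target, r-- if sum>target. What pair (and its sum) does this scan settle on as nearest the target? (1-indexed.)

pair (-11, 7) with sum -4 (|Δ|=0)

[1,17] -11+39=28 d=32 * → r--
[1,16] -11+37=26 d=30 * → r--
[1,15] -11+34=23 d=27 * → r--
[1,14] -11+28=17 d=21 * → r--
[1,13] -11+17=6 d=10 * → r--
[1,12] -11+16=5 d=9 * → r--
[1,11] -11+13=2 d=6 * → r--
[1,10] -11+12=1 d=5 * → r--
[1,9] -11+9=-2 d=2 * → r--
[1,8] -11+8=-3 d=1 * → r--
[1,7] -11+7=-4 d=0 * → stop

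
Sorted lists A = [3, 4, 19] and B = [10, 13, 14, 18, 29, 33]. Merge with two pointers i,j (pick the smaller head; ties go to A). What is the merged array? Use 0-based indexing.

[3, 4, 10, 13, 14, 18, 19, 29, 33]

[i=0,j=0] A[i]=3<=B[j]=10 take 3 → i++
[i=1,j=0] A[i]=4<=B[j]=10 take 4 → i++
[i=2,j=0] A[i]=19>B[j]=10 take 10 → j++
[i=2,j=1] A[i]=19>B[j]=13 take 13 → j++
[i=2,j=2] A[i]=19>B[j]=14 take 14 → j++
[i=2,j=3] A[i]=19>B[j]=18 take 18 → j++
[i=2,j=4] A[i]=19<=B[j]=29 take 19 → i++
[i=3,j=4] A done, take B[j]=29 → j++
[i=3,j=5] A done, take B[j]=33 → j++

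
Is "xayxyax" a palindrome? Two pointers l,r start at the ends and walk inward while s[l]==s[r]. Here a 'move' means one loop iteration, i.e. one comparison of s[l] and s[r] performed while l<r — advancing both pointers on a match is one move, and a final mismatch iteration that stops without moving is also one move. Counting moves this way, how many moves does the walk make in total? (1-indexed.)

3 moves

[1,7] 'x'=='x' → l++,r--
[2,6] 'a'=='a' → l++,r--
[3,5] 'y'=='y' → l++,r--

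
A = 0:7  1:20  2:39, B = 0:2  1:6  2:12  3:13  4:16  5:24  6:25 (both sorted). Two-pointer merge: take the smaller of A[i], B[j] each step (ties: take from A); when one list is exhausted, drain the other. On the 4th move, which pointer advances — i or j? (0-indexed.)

[i=0,j=0] A[i]=7>B[j]=2 take 2 → j++
[i=0,j=1] A[i]=7>B[j]=6 take 6 → j++
[i=0,j=2] A[i]=7<=B[j]=12 take 7 → i++
[i=1,j=2] A[i]=20>B[j]=12 take 12 → j++

j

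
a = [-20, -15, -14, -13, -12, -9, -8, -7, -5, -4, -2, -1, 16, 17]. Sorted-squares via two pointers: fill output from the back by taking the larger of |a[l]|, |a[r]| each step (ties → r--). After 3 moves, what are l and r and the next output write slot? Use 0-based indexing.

[0,13] |-20|>|17| out[13]=400 → l++
[1,13] |-15|<=|17| out[12]=289 → r--
[1,12] |-15|<=|16| out[11]=256 → r--

l=1, r=11, next write slot=10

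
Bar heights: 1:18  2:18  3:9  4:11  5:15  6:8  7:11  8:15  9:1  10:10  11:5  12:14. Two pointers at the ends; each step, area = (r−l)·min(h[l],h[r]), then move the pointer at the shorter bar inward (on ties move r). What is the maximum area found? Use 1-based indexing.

[1,12] min(18,14)*11=154 best=154 * → r--
[1,11] min(18,5)*10=50 best=154 → r--
[1,10] min(18,10)*9=90 best=154 → r--
[1,9] min(18,1)*8=8 best=154 → r--
[1,8] min(18,15)*7=105 best=154 → r--
[1,7] min(18,11)*6=66 best=154 → r--
[1,6] min(18,8)*5=40 best=154 → r--
[1,5] min(18,15)*4=60 best=154 → r--
[1,4] min(18,11)*3=33 best=154 → r--
[1,3] min(18,9)*2=18 best=154 → r--
[1,2] min(18,18)*1=18 best=154 → r--

max area = 154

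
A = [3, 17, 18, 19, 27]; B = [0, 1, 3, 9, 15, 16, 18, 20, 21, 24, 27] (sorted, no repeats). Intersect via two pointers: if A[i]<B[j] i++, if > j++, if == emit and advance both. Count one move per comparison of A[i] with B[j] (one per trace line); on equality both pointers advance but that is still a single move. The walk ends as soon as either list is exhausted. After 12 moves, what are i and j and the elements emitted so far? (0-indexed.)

i=4, j=10, emitted=[3, 18]

[i=0,j=0] 3>0 → j++
[i=0,j=1] 3>1 → j++
[i=0,j=2] 3==3 emit → i++,j++
[i=1,j=3] 17>9 → j++
[i=1,j=4] 17>15 → j++
[i=1,j=5] 17>16 → j++
[i=1,j=6] 17<18 → i++
[i=2,j=6] 18==18 emit → i++,j++
[i=3,j=7] 19<20 → i++
[i=4,j=7] 27>20 → j++
[i=4,j=8] 27>21 → j++
[i=4,j=9] 27>24 → j++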